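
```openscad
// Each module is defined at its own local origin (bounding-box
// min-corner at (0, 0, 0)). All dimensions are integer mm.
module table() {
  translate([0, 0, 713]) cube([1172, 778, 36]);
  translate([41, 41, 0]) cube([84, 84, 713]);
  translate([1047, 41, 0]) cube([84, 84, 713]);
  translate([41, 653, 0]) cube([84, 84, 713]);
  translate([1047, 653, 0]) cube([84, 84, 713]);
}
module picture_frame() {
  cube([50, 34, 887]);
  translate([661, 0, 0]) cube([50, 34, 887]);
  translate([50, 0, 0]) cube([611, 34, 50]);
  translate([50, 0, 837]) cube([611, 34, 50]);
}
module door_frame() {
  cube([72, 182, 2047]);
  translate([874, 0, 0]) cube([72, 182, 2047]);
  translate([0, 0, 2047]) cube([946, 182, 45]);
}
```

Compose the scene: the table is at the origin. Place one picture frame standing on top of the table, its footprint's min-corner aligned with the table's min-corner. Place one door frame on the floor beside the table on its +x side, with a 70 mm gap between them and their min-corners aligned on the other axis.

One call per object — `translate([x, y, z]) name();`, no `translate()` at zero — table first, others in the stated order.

table();
translate([0, 0, 749]) picture_frame();
translate([1242, 0, 0]) door_frame();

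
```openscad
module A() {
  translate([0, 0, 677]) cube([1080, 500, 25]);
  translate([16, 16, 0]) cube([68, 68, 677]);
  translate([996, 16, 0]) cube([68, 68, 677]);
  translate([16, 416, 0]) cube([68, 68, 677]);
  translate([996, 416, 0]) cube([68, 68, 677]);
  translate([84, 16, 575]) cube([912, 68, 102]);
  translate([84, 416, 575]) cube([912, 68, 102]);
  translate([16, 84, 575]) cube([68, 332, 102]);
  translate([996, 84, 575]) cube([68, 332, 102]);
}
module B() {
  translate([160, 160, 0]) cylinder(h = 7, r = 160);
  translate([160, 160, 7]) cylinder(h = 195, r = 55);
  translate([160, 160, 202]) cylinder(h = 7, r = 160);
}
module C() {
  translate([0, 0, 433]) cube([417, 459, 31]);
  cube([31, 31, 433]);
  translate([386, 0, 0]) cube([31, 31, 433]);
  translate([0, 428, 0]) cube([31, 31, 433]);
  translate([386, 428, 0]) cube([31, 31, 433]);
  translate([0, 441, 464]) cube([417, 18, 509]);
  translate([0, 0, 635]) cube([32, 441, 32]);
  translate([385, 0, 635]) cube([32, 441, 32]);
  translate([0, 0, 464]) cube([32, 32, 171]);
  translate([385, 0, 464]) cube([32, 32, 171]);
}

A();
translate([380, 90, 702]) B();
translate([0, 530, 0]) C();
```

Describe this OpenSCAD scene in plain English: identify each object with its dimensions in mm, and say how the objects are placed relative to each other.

A is a table with a 1080×500 mm rectangular top, 25 mm thick, top surface at z = 702 mm, supported by four 68×68 mm square legs, each inset 16 mm from the nearest pair of top edges, running from the floor. Four apron rails, 68 mm thick and 102 mm tall, run between adjacent legs with their top edges flush with the underside of the top and their outer faces flush with the legs' outer faces.

B is a spool: two coaxial disc flanges of radius 160 mm and thickness 7 mm, joined by a core cylinder of radius 55 mm and height 195 mm. The lower flange rests on z = 0 and the three cylinders share a vertical axis.

C is a chair: 417×459 mm seat, 31 mm thick, top at z = 464 mm, on four 31 mm square corner legs flush with the seat edges. A 18 mm thick backrest slab spans the full seat width, extending 509 mm above the seat top, its back face flush with the seat's +y edge. Two armrests of 32×32 mm section run along each side from the seat's front edge to the front of the backrest, top faces 203 mm above the seat top and outer faces flush with the seat's x-edges; a 32×32 mm post under the front of each armrest stands on the seat at the front corner.

The spool is on top of the table, centred. The chair is on the floor beside the table on its +y side.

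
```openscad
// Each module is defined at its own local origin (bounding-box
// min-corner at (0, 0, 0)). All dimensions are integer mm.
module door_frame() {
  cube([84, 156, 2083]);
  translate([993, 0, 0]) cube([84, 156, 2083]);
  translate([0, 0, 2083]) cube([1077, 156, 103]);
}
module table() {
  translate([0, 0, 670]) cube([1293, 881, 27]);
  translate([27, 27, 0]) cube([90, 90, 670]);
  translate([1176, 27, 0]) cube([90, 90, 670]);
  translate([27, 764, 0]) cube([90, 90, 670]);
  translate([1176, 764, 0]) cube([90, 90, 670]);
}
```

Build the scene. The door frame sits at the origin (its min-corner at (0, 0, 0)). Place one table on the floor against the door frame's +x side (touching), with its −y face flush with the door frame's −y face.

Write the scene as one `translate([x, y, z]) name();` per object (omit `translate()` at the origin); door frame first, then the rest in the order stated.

door_frame();
translate([1077, 0, 0]) table();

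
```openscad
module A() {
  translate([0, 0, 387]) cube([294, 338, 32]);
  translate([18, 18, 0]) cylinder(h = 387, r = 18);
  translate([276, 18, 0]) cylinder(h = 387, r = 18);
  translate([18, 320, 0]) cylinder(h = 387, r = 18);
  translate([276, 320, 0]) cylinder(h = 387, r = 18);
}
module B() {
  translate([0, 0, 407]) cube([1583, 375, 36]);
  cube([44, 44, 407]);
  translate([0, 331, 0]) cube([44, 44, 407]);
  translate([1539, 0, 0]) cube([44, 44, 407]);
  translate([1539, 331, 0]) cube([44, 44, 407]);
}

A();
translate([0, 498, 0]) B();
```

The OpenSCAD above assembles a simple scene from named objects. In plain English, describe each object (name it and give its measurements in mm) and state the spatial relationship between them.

A is a four-legged stool. The seat is 294×338 mm, 32 mm thick, top at z = 419 mm. It stands on four round legs, each 36 mm in diameter, from z = 0 to the seat underside, each leg's axis is inset half a diameter from the nearest pair of seat edges (so the leg's bounding box is flush with the corner).

B is a bench: a 1583×375 mm seat slab, 36 mm thick, top at z = 443 mm, on four 44×44 mm square legs flush with the seat corners and standing on z = 0.

The bench is on the floor beside the stool on its +y side.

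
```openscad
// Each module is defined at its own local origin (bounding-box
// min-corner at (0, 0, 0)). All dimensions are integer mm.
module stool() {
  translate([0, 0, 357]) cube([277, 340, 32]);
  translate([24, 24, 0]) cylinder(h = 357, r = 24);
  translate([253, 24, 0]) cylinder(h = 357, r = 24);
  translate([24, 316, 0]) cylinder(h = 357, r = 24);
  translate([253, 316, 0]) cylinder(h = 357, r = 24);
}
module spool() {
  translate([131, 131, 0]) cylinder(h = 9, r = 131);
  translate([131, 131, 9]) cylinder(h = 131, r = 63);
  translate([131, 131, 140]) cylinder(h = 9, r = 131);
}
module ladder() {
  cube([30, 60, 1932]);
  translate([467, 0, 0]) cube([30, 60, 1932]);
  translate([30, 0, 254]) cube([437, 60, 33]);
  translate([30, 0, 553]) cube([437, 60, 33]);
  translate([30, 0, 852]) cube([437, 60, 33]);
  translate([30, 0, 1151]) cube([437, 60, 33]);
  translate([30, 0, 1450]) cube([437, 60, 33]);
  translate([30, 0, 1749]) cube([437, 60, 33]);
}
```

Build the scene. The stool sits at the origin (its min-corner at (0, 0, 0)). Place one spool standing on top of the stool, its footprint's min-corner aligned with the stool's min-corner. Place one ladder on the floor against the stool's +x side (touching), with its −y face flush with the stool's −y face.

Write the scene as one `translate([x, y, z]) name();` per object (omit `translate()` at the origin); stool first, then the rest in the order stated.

stool();
translate([0, 0, 389]) spool();
translate([277, 0, 0]) ladder();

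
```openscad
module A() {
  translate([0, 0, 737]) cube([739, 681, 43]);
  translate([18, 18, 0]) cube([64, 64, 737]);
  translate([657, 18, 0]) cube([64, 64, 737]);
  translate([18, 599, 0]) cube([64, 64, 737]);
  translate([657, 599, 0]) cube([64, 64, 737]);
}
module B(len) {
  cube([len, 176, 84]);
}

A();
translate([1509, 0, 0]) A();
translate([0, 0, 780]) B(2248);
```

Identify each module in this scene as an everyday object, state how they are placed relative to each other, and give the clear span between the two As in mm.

A is a table. B is a beam. A beam spans the tops of two tables. The clear span between the two tables is 770 mm.

Second table starts at x = 1509; first ends at x = 739; clear span = 1509 − 739 = 770 mm.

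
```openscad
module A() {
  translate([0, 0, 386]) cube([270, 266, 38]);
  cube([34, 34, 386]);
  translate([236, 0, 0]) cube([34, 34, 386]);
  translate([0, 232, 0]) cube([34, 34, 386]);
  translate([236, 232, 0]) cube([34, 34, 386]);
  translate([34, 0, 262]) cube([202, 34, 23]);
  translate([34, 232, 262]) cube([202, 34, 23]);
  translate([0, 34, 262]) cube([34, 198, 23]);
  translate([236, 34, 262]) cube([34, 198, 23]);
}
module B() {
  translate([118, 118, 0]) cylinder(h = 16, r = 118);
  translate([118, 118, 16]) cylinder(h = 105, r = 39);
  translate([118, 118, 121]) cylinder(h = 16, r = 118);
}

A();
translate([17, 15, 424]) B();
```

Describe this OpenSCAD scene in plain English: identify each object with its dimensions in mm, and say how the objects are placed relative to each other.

A is a four-legged stool. The seat is a 270×266×38 mm slab whose top surface is at z = 424 mm; four square legs, each 34×34 mm in cross-section, run from the floor (z = 0) to the underside of the seat, each flush with a corner of the seat. Four stretchers, 34 mm wide and 23 mm tall, connect adjacent legs with their undersides at z = 262 mm, each running between the inner faces of the legs it joins and aligned with the legs' outer faces on the other axis.

B is a spool: two coaxial disc flanges of radius 118 mm and thickness 16 mm, joined by a core cylinder of radius 39 mm and height 105 mm. The lower flange rests on z = 0 and the three cylinders share a vertical axis.

The spool is on top of the stool, centred.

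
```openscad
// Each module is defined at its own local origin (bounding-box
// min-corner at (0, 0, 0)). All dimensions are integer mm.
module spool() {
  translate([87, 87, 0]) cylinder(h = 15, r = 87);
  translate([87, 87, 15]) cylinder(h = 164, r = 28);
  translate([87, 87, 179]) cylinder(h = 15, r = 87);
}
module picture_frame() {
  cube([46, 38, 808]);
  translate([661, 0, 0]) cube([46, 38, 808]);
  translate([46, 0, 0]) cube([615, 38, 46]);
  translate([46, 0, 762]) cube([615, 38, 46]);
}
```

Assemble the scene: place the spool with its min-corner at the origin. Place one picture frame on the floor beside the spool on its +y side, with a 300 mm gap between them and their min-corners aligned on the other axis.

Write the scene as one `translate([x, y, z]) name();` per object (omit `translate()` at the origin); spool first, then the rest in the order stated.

spool();
translate([0, 474, 0]) picture_frame();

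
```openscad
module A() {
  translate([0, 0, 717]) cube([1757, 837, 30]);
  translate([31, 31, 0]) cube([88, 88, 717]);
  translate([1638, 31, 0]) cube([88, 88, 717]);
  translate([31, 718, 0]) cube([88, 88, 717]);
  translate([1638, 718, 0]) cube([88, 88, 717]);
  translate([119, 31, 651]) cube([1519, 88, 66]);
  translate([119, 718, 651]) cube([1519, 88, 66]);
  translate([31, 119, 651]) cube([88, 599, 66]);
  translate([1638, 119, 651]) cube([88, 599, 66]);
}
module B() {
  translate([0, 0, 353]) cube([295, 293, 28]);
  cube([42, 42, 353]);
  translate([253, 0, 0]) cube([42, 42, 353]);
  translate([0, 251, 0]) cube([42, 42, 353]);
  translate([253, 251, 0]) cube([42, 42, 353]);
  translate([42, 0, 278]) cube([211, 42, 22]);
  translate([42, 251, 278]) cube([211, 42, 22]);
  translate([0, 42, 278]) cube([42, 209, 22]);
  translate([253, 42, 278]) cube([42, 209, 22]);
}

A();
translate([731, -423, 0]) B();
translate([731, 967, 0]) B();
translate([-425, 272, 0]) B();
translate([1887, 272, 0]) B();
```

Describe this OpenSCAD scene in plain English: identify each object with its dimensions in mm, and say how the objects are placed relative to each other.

A is a table: top 1757 mm (x) × 837 mm (y), 30 mm thick, upper face at z = 747 mm, on four 88×88 mm square legs, each inset 31 mm from the nearest pair of top edges, running from z = 0 to the bottom of the top. Four apron rails, 88 mm thick and 66 mm tall, run between adjacent legs with their top edges flush with the underside of the top and their outer faces flush with the legs' outer faces.

B is a four-legged stool. The seat is 295×293 mm, 28 mm thick, top at z = 381 mm. It stands on four square legs, each 42×42 mm in cross-section, from z = 0 to the seat underside, each flush with a corner of the seat. Four stretchers, 42 mm wide and 22 mm tall, connect adjacent legs with their undersides at z = 278 mm, each running between the inner faces of the legs it joins and aligned with the legs' outer faces on the other axis.

Four stools sit around the table at the −y, +y, −x, +x sides.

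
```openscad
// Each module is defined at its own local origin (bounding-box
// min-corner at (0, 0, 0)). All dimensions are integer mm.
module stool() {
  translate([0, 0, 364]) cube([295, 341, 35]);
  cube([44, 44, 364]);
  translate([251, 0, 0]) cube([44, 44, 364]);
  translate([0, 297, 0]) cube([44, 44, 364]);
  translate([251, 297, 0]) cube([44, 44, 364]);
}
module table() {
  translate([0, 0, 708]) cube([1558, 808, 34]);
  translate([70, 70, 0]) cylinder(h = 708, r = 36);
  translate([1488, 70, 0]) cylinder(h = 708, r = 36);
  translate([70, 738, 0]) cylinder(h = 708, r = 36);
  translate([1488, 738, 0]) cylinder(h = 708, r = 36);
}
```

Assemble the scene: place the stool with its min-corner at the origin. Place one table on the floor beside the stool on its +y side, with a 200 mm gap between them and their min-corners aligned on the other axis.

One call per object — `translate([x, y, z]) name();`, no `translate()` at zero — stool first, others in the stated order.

stool();
translate([0, 541, 0]) table();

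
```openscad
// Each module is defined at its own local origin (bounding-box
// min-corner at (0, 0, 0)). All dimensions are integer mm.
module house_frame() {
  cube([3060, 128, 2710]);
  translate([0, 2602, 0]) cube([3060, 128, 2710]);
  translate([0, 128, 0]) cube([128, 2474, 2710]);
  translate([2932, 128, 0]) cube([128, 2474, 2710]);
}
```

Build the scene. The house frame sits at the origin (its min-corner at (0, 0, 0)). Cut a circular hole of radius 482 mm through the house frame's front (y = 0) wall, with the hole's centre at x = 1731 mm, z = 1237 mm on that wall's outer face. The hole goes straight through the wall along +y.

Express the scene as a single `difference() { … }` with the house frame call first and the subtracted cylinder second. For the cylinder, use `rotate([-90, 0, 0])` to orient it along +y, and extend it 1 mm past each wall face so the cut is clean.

difference() {
  house_frame();
  translate([1731, -1, 1237]) rotate([-90, 0, 0]) cylinder(h = 130, r = 482);
}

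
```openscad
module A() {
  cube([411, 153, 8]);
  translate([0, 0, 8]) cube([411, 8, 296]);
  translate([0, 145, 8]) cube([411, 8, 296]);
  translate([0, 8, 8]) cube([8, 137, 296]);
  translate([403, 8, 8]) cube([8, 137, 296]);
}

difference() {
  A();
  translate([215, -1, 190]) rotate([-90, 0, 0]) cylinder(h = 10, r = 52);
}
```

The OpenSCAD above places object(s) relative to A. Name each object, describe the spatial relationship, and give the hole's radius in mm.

The subtracted cylinder has r = 52 mm.

A is an open box. The open box has a circular hole through its front wall. The hole's radius is 52 mm.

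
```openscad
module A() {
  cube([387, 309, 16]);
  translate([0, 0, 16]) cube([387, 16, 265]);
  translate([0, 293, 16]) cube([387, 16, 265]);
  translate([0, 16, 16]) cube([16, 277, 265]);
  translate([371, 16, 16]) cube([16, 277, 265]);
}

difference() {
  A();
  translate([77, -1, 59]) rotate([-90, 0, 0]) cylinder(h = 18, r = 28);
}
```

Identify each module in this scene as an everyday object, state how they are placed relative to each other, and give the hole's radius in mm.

A is an open box. The open box has a circular hole through its front wall. The hole's radius is 28 mm.

The subtracted cylinder has r = 28 mm.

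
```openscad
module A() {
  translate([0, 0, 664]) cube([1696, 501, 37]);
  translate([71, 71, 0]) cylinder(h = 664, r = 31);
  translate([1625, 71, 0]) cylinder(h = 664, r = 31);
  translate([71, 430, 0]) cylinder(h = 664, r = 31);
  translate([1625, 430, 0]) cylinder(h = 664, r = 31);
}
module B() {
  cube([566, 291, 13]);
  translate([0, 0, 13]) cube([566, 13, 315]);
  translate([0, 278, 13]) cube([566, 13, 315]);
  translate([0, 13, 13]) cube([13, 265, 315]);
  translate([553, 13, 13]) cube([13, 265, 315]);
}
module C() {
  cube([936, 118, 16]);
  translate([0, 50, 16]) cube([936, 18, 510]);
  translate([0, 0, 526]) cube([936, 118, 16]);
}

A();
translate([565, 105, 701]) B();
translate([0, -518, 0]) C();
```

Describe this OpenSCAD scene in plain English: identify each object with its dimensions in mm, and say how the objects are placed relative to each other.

A is a table with a 1696×501 mm rectangular top, 37 mm thick, top surface at z = 701 mm, supported by four round legs of 62 mm diameter, each leg's bounding box inset 40 mm from the nearest pair of top edges, running from the floor.

B is an open-topped rectangular box: outside dimensions 566×291×328 mm, with a uniform wall and base thickness of 13 mm. The base is a full 566×291 slab on the floor; four walls sit on top of the base. The front and back walls (the −y and +y sides) span the full width; the two side walls fit between them.

C is an I-beam lying along x, 936 mm long. Overall section height 542 mm. Two flanges 118 mm wide (y) and 16 mm thick, one on the floor and one at the top; a web 18 mm thick runs between them, centred on the flange width.

The open box is on top of the table, centred. The I-beam is on the floor beside the table on its −y side.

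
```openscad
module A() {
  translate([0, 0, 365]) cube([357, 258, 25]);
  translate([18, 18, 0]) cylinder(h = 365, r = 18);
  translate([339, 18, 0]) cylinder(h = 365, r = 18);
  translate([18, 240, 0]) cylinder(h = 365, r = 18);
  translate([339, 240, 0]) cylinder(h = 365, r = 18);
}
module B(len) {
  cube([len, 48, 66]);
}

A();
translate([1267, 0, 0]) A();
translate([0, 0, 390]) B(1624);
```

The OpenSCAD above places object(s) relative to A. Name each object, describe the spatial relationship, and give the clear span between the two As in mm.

Second stool starts at x = 1267; first ends at x = 357; clear span = 1267 − 357 = 910 mm.

A is a stool. B is a beam. A beam spans the tops of two stools. The clear span between the two stools is 910 mm.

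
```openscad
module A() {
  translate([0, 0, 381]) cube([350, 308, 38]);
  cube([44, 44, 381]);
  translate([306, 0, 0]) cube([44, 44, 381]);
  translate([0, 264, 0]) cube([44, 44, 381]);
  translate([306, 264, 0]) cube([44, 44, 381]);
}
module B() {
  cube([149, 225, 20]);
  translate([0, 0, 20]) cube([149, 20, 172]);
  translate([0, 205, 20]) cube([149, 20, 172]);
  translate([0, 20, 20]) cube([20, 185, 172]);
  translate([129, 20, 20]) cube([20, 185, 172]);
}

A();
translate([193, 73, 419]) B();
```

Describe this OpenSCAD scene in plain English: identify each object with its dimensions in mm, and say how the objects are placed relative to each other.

A is a simple wooden stool: a rectangular seat 350 mm (x) by 308 mm (y), 38 mm thick, top face at z = 419 mm, on four square legs, each 44×44 mm in cross-section. The legs rest on z = 0, each flush with a corner of the seat.

B is an open storage box with external size 149×225×192 mm and wall thickness 20 mm (the base is also 20 mm thick). The base covers the whole footprint; the four walls stand on the base, with the y-facing walls full-width and the x-facing walls fitting between their inner faces.

The open box is on top of the stool.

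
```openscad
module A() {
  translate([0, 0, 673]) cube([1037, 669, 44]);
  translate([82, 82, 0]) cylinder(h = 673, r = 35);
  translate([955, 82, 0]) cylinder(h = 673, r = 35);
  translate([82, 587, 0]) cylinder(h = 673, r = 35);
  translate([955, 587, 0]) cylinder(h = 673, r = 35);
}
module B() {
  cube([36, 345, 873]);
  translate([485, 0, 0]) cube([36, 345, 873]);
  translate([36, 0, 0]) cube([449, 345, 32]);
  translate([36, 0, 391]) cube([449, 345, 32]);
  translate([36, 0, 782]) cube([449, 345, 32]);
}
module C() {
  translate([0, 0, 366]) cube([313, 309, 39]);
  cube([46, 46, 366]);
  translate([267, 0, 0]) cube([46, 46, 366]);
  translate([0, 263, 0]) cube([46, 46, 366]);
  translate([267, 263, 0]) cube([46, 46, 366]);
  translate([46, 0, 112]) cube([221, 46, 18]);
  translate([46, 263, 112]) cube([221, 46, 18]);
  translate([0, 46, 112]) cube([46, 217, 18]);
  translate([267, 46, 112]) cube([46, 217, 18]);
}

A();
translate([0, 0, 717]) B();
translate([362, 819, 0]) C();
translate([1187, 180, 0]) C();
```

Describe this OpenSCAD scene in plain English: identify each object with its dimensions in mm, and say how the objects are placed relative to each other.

A is a table: top 1037 mm (x) × 669 mm (y), 44 mm thick, upper face at z = 717 mm, on four round legs of 70 mm diameter, each leg's bounding box inset 47 mm from the nearest pair of top edges, running from z = 0 to the bottom of the top.

B is a bookshelf 521 mm wide overall, 345 mm deep and 873 mm tall. The two sides are 36 mm thick vertical panels. 3 horizontal shelves of 32 mm thickness span between the inner faces of the sides; the lowest shelf sits on the floor and shelves are stacked with a clear vertical gap of 359 mm between each pair.

C is a four-legged stool. The seat is 313×309 mm, 39 mm thick, top at z = 405 mm. It stands on four square legs, each 46×46 mm in cross-section, from z = 0 to the seat underside, each flush with a corner of the seat. Four stretchers, 46 mm wide and 18 mm tall, connect adjacent legs with their undersides at z = 112 mm, each running between the inner faces of the legs it joins and aligned with the legs' outer faces on the other axis.

The bookshelf is on top of the table. Two stools sit around the table at the +y, +x sides.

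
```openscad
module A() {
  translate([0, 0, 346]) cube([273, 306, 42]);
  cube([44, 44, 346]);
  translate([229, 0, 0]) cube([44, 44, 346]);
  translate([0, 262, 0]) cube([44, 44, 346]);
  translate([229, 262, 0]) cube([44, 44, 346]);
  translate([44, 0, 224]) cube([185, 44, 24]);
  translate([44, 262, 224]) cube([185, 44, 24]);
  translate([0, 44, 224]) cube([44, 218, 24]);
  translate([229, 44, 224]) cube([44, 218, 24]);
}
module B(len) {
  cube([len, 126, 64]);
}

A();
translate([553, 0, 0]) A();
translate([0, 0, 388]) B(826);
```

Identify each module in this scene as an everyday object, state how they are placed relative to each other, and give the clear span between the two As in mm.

A is a stool. B is a beam. A beam spans the tops of two stools. The clear span between the two stools is 280 mm.

Second stool starts at x = 553; first ends at x = 273; clear span = 553 − 273 = 280 mm.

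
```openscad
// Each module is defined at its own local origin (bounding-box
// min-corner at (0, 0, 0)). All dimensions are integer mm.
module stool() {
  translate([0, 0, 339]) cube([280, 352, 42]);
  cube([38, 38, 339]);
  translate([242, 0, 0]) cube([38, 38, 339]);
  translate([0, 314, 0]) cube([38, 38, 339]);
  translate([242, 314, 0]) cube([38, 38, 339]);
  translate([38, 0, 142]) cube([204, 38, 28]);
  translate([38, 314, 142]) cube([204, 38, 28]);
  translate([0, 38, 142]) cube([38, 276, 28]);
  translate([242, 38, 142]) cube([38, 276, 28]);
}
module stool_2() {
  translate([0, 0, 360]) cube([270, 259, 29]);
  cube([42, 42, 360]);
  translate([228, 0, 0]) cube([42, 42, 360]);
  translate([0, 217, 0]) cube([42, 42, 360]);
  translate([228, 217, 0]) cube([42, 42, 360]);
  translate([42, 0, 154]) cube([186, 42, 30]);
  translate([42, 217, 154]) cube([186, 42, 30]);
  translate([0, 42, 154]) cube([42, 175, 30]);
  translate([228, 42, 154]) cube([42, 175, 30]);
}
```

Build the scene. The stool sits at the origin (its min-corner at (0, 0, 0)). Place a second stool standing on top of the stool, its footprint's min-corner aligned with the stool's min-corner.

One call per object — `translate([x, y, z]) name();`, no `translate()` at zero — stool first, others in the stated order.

stool();
translate([0, 0, 381]) stool_2();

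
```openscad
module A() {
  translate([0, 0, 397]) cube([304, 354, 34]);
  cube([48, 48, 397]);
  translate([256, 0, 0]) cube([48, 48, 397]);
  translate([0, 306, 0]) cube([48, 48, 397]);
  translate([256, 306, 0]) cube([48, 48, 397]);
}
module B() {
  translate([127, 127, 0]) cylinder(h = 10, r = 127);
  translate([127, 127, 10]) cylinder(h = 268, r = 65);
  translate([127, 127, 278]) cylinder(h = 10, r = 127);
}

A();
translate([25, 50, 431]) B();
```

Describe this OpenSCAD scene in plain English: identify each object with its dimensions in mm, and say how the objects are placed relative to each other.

A is a four-legged stool. The seat is a 304×354×34 mm slab whose top surface is at z = 431 mm; four square legs, each 48×48 mm in cross-section, run from the floor (z = 0) to the underside of the seat, each flush with a corner of the seat.

B is a spool: two coaxial disc flanges of radius 127 mm and thickness 10 mm, joined by a core cylinder of radius 65 mm and height 268 mm. The lower flange rests on z = 0 and the three cylinders share a vertical axis.

The spool is on top of the stool, centred.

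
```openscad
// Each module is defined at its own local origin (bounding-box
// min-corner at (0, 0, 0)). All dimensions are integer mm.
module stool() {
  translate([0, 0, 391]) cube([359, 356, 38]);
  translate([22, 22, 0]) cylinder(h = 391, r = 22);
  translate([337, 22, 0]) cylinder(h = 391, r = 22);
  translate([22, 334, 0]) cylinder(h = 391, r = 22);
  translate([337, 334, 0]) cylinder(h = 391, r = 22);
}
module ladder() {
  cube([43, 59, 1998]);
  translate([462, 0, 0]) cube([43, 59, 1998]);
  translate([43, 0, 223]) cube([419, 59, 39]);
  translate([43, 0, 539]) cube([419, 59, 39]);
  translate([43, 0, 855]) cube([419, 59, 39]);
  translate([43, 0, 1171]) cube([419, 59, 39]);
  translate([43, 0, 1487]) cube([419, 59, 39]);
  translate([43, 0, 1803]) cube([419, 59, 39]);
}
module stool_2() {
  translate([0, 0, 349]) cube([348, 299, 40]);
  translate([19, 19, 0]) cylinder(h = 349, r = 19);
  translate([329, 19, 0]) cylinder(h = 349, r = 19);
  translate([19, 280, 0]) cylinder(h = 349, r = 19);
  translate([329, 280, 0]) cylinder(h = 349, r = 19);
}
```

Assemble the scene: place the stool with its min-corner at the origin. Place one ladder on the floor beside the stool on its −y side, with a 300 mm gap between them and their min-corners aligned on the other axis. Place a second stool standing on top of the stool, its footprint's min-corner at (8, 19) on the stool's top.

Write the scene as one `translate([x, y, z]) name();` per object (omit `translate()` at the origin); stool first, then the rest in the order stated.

stool();
translate([0, -359, 0]) ladder();
translate([8, 19, 429]) stool_2();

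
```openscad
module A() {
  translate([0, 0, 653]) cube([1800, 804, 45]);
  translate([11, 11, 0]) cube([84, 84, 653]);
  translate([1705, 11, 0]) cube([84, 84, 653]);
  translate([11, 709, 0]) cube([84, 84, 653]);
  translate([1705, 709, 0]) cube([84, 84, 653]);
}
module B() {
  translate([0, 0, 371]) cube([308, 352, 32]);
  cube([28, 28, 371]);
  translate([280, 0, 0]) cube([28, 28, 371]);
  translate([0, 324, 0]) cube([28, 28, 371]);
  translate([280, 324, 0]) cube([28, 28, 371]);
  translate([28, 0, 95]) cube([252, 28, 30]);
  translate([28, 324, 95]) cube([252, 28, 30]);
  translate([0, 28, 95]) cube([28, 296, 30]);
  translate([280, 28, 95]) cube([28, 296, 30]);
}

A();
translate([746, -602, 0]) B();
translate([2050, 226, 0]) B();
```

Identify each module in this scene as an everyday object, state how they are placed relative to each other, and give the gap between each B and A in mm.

A is a table. B is a stool. Two stools sit around the table at the −y, +x sides. The gap between each stool and the table is 250 mm.

Each stool's nearest face is 250 mm from the table's bounding box.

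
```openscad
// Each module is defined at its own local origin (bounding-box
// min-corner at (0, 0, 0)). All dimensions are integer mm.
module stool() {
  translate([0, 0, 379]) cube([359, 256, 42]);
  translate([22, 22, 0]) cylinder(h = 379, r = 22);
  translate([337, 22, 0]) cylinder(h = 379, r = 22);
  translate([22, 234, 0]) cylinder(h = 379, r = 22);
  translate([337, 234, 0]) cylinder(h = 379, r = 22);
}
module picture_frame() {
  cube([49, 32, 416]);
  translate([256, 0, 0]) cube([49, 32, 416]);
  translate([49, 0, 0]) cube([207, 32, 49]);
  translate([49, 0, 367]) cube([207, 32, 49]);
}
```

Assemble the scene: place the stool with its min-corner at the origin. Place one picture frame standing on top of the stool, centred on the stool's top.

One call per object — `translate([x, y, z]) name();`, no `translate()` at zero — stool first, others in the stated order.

stool();
translate([27, 112, 421]) picture_frame();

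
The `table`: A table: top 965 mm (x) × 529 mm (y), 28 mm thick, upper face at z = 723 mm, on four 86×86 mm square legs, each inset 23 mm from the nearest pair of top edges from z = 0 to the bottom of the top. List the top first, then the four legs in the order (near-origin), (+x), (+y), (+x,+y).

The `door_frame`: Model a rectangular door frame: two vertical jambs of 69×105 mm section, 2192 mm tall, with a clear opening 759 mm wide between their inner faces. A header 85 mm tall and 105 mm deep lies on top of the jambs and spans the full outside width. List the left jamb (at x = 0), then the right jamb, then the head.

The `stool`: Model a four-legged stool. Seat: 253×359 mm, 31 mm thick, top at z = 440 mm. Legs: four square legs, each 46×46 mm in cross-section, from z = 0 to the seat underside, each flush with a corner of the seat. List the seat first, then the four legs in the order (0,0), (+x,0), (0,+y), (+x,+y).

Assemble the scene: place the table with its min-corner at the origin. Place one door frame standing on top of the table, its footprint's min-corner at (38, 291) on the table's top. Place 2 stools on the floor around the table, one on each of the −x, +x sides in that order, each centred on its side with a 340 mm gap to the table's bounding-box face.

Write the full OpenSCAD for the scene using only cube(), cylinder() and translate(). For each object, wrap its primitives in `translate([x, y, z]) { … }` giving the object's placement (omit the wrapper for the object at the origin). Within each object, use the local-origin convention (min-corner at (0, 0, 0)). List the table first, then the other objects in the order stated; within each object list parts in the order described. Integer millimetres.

translate([0, 0, 695]) cube([965, 529, 28]);
translate([23, 23, 0]) cube([86, 86, 695]);
translate([856, 23, 0]) cube([86, 86, 695]);
translate([23, 420, 0]) cube([86, 86, 695]);
translate([856, 420, 0]) cube([86, 86, 695]);
translate([38, 291, 723]) {
  cube([69, 105, 2192]);
  translate([828, 0, 0]) cube([69, 105, 2192]);
  translate([0, 0, 2192]) cube([897, 105, 85]);
}
translate([-593, 85, 0]) {
  translate([0, 0, 409]) cube([253, 359, 31]);
  cube([46, 46, 409]);
  translate([207, 0, 0]) cube([46, 46, 409]);
  translate([0, 313, 0]) cube([46, 46, 409]);
  translate([207, 313, 0]) cube([46, 46, 409]);
}
translate([1305, 85, 0]) {
  translate([0, 0, 409]) cube([253, 359, 31]);
  cube([46, 46, 409]);
  translate([207, 0, 0]) cube([46, 46, 409]);
  translate([0, 313, 0]) cube([46, 46, 409]);
  translate([207, 313, 0]) cube([46, 46, 409]);
}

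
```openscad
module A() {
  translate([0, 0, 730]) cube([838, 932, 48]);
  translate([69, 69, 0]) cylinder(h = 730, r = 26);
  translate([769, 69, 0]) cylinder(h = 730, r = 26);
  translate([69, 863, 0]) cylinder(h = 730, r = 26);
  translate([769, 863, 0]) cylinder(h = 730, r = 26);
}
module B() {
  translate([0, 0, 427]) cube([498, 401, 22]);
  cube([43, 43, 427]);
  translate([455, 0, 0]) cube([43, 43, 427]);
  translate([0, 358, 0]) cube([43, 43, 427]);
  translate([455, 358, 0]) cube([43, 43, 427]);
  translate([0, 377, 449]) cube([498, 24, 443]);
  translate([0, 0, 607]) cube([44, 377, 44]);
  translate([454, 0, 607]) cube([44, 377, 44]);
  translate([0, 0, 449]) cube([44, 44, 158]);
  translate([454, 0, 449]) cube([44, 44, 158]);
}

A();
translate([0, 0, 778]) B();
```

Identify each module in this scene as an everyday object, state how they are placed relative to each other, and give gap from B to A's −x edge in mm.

A is a table. B is a chair. The chair is on top of the table. The gap from the chair to the table's −x edge is 0 mm.

The chair's min-x is at 0; the table's min-x is 0; gap = 0 mm.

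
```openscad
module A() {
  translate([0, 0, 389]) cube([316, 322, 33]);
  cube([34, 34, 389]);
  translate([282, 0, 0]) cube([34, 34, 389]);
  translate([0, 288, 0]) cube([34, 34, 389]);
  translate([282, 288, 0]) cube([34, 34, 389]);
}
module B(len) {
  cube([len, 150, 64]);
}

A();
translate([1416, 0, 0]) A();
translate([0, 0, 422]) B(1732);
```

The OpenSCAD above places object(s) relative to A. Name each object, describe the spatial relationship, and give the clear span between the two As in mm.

Second stool starts at x = 1416; first ends at x = 316; clear span = 1416 − 316 = 1100 mm.

A is a stool. B is a beam. A beam spans the tops of two stools. The clear span between the two stools is 1100 mm.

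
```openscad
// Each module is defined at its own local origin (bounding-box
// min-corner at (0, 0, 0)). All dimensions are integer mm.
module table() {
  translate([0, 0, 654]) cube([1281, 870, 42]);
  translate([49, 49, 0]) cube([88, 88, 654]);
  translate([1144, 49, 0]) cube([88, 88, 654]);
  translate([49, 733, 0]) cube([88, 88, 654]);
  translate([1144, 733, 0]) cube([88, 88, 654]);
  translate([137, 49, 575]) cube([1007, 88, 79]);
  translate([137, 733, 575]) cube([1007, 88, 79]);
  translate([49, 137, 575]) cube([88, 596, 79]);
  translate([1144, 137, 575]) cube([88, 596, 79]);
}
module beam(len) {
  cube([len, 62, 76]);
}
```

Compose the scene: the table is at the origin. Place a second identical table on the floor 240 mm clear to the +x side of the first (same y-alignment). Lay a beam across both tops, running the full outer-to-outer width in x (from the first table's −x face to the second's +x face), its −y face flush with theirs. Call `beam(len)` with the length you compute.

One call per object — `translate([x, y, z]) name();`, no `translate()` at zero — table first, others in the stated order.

table();
translate([1521, 0, 0]) table();
translate([0, 0, 696]) beam(2802);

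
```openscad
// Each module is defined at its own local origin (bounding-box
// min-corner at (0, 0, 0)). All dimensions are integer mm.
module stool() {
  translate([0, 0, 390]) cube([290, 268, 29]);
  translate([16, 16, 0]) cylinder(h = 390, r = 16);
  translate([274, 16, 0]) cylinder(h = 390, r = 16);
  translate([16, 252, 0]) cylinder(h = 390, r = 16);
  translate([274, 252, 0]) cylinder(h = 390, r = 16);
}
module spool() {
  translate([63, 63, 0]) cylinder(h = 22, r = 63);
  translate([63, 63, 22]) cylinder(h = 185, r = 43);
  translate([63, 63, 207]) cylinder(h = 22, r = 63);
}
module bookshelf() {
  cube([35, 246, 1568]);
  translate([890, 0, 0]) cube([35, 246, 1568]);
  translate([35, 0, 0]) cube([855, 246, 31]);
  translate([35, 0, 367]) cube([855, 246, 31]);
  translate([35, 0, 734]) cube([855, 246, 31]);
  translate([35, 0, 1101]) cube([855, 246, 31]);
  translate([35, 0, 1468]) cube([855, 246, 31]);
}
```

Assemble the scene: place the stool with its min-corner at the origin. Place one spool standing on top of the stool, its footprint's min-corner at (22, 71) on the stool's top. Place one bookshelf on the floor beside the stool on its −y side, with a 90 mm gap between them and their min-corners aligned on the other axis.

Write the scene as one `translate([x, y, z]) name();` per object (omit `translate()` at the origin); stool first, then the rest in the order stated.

stool();
translate([22, 71, 419]) spool();
translate([0, -336, 0]) bookshelf();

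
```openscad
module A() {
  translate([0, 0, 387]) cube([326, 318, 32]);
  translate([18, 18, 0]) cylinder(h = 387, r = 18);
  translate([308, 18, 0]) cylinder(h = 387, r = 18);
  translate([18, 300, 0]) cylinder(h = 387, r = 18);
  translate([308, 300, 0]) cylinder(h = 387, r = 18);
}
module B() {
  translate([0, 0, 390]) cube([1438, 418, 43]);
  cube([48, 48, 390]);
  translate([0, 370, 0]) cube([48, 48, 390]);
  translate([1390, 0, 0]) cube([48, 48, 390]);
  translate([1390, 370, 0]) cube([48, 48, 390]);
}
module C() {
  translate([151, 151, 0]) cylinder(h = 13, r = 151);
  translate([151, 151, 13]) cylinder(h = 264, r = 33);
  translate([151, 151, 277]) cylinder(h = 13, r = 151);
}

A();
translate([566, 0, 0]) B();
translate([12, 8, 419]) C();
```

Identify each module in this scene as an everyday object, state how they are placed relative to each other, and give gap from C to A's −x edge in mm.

The spool's min-x is at 12; the stool's min-x is 0; gap = 12 mm.

A is a stool. B is a bench. C is a spool. The bench is on the floor beside the stool on its +x side. The spool is on top of the stool, centred. The gap from the spool to the stool's −x edge is 12 mm.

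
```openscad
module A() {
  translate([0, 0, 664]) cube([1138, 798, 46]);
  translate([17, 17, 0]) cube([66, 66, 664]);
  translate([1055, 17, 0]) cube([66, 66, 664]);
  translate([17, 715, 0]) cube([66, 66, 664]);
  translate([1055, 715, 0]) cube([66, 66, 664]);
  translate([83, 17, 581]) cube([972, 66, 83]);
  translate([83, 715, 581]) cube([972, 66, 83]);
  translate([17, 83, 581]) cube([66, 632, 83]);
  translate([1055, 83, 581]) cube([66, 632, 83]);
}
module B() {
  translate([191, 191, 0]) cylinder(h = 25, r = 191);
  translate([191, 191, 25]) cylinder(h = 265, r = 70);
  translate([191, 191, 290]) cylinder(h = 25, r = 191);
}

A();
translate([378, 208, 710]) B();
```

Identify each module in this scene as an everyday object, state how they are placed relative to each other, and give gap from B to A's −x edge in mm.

The spool's min-x is at 378; the table's min-x is 0; gap = 378 mm.

A is a table. B is a spool. The spool is on top of the table, centred. The gap from the spool to the table's −x edge is 378 mm.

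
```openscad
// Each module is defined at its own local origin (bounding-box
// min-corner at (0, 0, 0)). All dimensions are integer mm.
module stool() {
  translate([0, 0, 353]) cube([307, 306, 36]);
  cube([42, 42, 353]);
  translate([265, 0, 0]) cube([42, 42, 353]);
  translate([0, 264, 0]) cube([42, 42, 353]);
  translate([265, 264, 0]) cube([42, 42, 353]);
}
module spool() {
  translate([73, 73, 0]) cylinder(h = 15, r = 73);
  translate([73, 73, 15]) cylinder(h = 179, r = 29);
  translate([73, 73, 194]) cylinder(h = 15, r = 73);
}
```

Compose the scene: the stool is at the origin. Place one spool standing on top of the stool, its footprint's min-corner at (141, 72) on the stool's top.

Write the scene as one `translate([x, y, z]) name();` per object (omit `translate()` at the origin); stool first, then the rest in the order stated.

stool();
translate([141, 72, 389]) spool();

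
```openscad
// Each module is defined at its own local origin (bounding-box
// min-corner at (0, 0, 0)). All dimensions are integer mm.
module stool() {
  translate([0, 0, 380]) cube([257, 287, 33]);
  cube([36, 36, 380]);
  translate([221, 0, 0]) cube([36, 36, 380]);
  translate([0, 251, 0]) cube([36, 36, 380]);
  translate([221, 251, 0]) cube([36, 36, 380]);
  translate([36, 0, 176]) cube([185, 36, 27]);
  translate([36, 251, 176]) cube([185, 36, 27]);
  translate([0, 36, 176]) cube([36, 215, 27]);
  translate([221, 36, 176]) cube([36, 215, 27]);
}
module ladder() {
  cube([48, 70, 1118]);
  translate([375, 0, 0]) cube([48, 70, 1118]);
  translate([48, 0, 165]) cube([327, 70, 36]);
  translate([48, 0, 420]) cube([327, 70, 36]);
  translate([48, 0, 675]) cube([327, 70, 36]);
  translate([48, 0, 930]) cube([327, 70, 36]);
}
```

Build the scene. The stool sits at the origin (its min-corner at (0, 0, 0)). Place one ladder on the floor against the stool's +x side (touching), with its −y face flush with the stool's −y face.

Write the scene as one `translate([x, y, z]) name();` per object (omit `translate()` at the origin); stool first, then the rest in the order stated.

stool();
translate([257, 0, 0]) ladder();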